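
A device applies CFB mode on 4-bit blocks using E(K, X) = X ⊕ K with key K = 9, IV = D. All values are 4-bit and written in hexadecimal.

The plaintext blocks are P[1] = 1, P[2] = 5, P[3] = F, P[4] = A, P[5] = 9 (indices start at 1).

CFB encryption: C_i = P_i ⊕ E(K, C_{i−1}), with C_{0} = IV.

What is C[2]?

C[1]: E(K, D) = 4; 1 ⊕ 4 = 5.
C[2]: E(K, 5) = C; 5 ⊕ C = 9.

C[2] = 9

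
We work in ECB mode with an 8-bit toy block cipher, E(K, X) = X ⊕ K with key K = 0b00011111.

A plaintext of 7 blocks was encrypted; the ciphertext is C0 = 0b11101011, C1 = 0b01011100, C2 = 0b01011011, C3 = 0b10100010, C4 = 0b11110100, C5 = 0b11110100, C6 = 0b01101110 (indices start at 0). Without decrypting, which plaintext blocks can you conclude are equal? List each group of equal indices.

ECB encrypts each block independently with the same key, so equal ciphertext blocks imply equal plaintext blocks.
C4 = C5 = 0b11110100, so P4 = P5.

P4 = P5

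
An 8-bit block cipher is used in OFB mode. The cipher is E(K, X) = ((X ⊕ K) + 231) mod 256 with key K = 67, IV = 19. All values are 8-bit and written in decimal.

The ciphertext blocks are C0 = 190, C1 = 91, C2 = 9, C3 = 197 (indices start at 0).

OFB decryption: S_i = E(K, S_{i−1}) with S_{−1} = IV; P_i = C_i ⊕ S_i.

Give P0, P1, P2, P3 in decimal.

P0: S = E(K, 19) = 55; 190 ⊕ 55 = 137.
P1: S = E(K, 55) = 91; 91 ⊕ 91 = 0.
P2: S = E(K, 91) = 255; 9 ⊕ 255 = 246.
P3: S = E(K, 255) = 163; 197 ⊕ 163 = 102.

P0 = 137, P1 = 0, P2 = 246, P3 = 102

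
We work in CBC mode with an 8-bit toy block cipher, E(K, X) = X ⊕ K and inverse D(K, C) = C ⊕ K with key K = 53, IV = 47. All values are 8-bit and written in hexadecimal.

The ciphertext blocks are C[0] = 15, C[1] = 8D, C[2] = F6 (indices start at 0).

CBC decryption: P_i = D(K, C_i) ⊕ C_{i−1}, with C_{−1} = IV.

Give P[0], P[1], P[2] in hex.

P[0] = 01, P[1] = CB, P[2] = 28

P[0]: D(K, 15) = 46; 46 ⊕ 47 = 01.
P[1]: D(K, 8D) = DE; DE ⊕ 15 = CB.
P[2]: D(K, F6) = A5; A5 ⊕ 8D = 28.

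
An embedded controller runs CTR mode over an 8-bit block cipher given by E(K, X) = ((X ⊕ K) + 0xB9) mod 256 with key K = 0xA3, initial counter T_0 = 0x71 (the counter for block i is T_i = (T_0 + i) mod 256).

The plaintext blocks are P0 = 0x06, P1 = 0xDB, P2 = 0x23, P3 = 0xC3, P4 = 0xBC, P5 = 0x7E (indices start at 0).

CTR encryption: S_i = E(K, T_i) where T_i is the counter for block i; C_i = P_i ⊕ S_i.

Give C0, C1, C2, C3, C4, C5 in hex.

C0 = 0x8D, C1 = 0x51, C2 = 0xAA, C3 = 0x53, C4 = 0x33, C5 = 0xF0

C0: T = 0x71, S = E(K, T) = 0x8B; 0x06 ⊕ 0x8B = 0x8D.
C1: T = 0x72, S = E(K, T) = 0x8A; 0xDB ⊕ 0x8A = 0x51.
C2: T = 0x73, S = E(K, T) = 0x89; 0x23 ⊕ 0x89 = 0xAA.
C3: T = 0x74, S = E(K, T) = 0x90; 0xC3 ⊕ 0x90 = 0x53.
C4: T = 0x75, S = E(K, T) = 0x8F; 0xBC ⊕ 0x8F = 0x33.
C5: T = 0x76, S = E(K, T) = 0x8E; 0x7E ⊕ 0x8E = 0xF0.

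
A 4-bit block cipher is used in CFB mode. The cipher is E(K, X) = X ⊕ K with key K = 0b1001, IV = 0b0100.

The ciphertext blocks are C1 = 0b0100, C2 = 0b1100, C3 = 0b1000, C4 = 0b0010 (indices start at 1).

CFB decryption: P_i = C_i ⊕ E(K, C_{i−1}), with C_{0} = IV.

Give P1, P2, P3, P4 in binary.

P1 = 0b1001, P2 = 0b0001, P3 = 0b1101, P4 = 0b0011

P1: E(K, 0b0100) = 0b1101; 0b0100 ⊕ 0b1101 = 0b1001.
P2: E(K, 0b0100) = 0b1101; 0b1100 ⊕ 0b1101 = 0b0001.
P3: E(K, 0b1100) = 0b0101; 0b1000 ⊕ 0b0101 = 0b1101.
P4: E(K, 0b1000) = 0b0001; 0b0010 ⊕ 0b0001 = 0b0011.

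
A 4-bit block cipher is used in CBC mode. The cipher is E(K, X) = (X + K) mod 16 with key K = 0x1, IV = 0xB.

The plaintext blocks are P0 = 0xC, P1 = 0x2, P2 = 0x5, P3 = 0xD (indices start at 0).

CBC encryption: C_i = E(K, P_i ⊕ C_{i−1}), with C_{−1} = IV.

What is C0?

C0: P0 ⊕ 0xB = 0x7; E(K, 0x7) = 0x8.

C0 = 0x8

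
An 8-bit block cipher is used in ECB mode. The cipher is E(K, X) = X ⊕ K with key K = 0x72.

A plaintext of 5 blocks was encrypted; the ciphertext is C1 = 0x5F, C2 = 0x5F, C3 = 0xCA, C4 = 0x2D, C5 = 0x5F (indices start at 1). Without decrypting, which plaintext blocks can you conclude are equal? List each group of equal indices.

P1 = P2 = P5

ECB encrypts each block independently with the same key, so equal ciphertext blocks imply equal plaintext blocks.
C1 = C2 = C5 = 0x5F, so P1 = P2 = P5.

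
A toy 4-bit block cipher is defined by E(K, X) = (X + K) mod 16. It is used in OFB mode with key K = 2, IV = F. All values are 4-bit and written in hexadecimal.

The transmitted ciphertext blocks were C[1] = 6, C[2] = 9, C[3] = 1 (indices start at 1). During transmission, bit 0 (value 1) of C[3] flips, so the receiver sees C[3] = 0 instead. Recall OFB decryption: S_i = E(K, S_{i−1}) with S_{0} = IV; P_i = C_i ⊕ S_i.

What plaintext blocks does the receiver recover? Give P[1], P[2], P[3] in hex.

Only C[3] changed, to 0. In OFB, a change in C_i flips the same bit in P_i only; the keystream is unaffected. Decrypting the received ciphertext:
P[1]: S = E(K, F) = 1; 6 ⊕ 1 = 7.
P[2]: S = E(K, 1) = 3; 9 ⊕ 3 = A.
P[3]: S = E(K, 3) = 5; 0 ⊕ 5 = 5.
Blocks that differ from the original plaintext: P[3].

P[1] = 7, P[2] = A, P[3] = 5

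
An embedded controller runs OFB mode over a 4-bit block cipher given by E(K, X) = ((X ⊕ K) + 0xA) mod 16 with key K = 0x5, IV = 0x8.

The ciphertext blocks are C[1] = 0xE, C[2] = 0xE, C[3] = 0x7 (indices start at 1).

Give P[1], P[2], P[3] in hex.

P[1] = 0x9, P[2] = 0x2, P[3] = 0x4

OFB decryption: S_i = E(K, S_{i−1}) with S_{0} = IV; P_i = C_i ⊕ S_i.
P[1]: S = E(K, 0x8) = 0x7; 0xE ⊕ 0x7 = 0x9.
P[2]: S = E(K, 0x7) = 0xC; 0xE ⊕ 0xC = 0x2.
P[3]: S = E(K, 0xC) = 0x3; 0x7 ⊕ 0x3 = 0x4.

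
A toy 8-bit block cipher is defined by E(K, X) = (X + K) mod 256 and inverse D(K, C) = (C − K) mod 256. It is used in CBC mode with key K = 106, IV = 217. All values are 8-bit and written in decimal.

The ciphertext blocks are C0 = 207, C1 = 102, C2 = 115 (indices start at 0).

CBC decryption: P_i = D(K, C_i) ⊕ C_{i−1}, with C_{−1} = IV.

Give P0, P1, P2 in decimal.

P0 = 188, P1 = 51, P2 = 111

P0: D(K, 207) = 101; 101 ⊕ 217 = 188.
P1: D(K, 102) = 252; 252 ⊕ 207 = 51.
P2: D(K, 115) = 9; 9 ⊕ 102 = 111.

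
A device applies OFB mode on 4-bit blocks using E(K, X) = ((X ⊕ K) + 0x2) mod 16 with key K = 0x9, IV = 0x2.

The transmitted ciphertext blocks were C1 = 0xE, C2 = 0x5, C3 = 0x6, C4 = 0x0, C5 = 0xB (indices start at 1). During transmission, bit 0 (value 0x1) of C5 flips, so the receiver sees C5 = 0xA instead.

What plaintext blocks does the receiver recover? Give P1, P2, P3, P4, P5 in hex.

OFB decryption: S_i = E(K, S_{i−1}) with S_{0} = IV; P_i = C_i ⊕ S_i.
Only C5 changed, to 0xA. In OFB, a change in C_i flips the same bit in P_i only; the keystream is unaffected. Decrypting the received ciphertext:
P1: S = E(K, 0x2) = 0xD; 0xE ⊕ 0xD = 0x3.
P2: S = E(K, 0xD) = 0x6; 0x5 ⊕ 0x6 = 0x3.
P3: S = E(K, 0x6) = 0x1; 0x6 ⊕ 0x1 = 0x7.
P4: S = E(K, 0x1) = 0xA; 0x0 ⊕ 0xA = 0xA.
P5: S = E(K, 0xA) = 0x5; 0xA ⊕ 0x5 = 0xF.
Blocks that differ from the original plaintext: P5.

P1 = 0x3, P2 = 0x3, P3 = 0x7, P4 = 0xA, P5 = 0xF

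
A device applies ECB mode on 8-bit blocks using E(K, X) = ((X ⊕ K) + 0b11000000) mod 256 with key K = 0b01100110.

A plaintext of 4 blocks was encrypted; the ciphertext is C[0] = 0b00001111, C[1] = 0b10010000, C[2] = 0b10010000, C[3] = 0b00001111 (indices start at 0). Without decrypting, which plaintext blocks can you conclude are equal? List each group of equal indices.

ECB encrypts each block independently with the same key, so equal ciphertext blocks imply equal plaintext blocks.
C[0] = C[3] = 0b00001111, so P[0] = P[3].
C[1] = C[2] = 0b10010000, so P[1] = P[2].

P[0] = P[3]; P[1] = P[2]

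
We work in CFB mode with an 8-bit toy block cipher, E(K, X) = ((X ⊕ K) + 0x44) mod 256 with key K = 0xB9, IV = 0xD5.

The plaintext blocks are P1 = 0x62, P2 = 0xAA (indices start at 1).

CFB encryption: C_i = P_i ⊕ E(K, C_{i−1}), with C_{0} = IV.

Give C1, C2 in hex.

C1 = 0xD2, C2 = 0x05

C1: E(K, 0xD5) = 0xB0; 0x62 ⊕ 0xB0 = 0xD2.
C2: E(K, 0xD2) = 0xAF; 0xAA ⊕ 0xAF = 0x05.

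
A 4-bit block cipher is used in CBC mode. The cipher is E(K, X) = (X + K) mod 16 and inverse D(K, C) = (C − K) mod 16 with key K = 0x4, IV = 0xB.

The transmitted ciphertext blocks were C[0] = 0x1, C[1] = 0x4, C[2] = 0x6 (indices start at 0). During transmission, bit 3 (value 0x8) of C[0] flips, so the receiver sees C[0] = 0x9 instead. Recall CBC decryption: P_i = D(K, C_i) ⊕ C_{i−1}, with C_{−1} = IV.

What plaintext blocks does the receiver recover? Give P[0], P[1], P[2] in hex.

Only C[0] changed, to 0x9. In CBC, a change in C_i garbles P_i and flips the same bit in P_{i+1}. Decrypting the received ciphertext:
P[0]: D(K, 0x9) = 0x5; 0x5 ⊕ 0xB = 0xE.
P[1]: D(K, 0x4) = 0x0; 0x0 ⊕ 0x9 = 0x9.
P[2]: D(K, 0x6) = 0x2; 0x2 ⊕ 0x4 = 0x6.
Blocks that differ from the original plaintext: P[0], P[1].

P[0] = 0xE, P[1] = 0x9, P[2] = 0x6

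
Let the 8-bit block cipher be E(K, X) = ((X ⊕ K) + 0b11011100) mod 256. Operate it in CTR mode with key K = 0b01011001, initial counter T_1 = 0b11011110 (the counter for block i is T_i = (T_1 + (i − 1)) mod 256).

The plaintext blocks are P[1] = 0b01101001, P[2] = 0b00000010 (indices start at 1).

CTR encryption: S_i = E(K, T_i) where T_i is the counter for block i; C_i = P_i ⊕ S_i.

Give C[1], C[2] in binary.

C[1]: T = 0b11011110, S = E(K, T) = 0b01100011; 0b01101001 ⊕ 0b01100011 = 0b00001010.
C[2]: T = 0b11011111, S = E(K, T) = 0b01100010; 0b00000010 ⊕ 0b01100010 = 0b01100000.

C[1] = 0b00001010, C[2] = 0b01100000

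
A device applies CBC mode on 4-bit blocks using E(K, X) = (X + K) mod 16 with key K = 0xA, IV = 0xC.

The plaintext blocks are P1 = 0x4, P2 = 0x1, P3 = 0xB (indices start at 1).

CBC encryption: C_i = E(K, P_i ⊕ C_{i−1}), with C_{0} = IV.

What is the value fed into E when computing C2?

0x3

C1: P1 ⊕ 0xC = 0x8; E(K, 0x8) = 0x2.
C2: P2 ⊕ 0x2 = 0x3; E(K, 0x3) = 0xD.
So the input to E for block 2 is 0x3.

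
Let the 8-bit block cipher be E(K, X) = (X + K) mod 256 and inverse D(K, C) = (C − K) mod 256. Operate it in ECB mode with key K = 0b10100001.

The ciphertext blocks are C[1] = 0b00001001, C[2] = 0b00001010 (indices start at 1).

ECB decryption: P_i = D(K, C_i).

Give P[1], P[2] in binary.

P[1] = 0b01101000, P[2] = 0b01101001

P[1]: D(K, 0b00001001) = 0b01101000.
P[2]: D(K, 0b00001010) = 0b01101001.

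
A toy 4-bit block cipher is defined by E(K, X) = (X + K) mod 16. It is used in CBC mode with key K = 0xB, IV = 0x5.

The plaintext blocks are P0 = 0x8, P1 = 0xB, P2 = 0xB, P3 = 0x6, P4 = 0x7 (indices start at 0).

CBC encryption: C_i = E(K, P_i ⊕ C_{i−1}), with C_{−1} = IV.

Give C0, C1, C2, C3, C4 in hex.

C0: P0 ⊕ 0x5 = 0xD; E(K, 0xD) = 0x8.
C1: P1 ⊕ 0x8 = 0x3; E(K, 0x3) = 0xE.
C2: P2 ⊕ 0xE = 0x5; E(K, 0x5) = 0x0.
C3: P3 ⊕ 0x0 = 0x6; E(K, 0x6) = 0x1.
C4: P4 ⊕ 0x1 = 0x6; E(K, 0x6) = 0x1.

C0 = 0x8, C1 = 0xE, C2 = 0x0, C3 = 0x1, C4 = 0x1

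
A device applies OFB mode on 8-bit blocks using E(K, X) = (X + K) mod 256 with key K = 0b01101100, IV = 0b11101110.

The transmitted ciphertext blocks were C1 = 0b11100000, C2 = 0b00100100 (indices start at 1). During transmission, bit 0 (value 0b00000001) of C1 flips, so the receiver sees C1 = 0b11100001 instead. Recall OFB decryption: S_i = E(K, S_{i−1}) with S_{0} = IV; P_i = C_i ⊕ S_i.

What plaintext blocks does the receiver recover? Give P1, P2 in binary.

P1 = 0b10111011, P2 = 0b11100010

Only C1 changed, to 0b11100001. In OFB, a change in C_i flips the same bit in P_i only; the keystream is unaffected. Decrypting the received ciphertext:
P1: S = E(K, 0b11101110) = 0b01011010; 0b11100001 ⊕ 0b01011010 = 0b10111011.
P2: S = E(K, 0b01011010) = 0b11000110; 0b00100100 ⊕ 0b11000110 = 0b11100010.
Blocks that differ from the original plaintext: P1.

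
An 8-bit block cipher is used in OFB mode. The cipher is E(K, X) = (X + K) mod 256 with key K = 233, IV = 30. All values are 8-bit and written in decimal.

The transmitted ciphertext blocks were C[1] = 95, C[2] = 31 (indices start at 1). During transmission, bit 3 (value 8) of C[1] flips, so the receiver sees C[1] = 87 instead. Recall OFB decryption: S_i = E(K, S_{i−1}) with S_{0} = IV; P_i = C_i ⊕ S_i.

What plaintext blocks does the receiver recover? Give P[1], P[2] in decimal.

P[1] = 80, P[2] = 239

Only C[1] changed, to 87. In OFB, a change in C_i flips the same bit in P_i only; the keystream is unaffected. Decrypting the received ciphertext:
P[1]: S = E(K, 30) = 7; 87 ⊕ 7 = 80.
P[2]: S = E(K, 7) = 240; 31 ⊕ 240 = 239.
Blocks that differ from the original plaintext: P[1].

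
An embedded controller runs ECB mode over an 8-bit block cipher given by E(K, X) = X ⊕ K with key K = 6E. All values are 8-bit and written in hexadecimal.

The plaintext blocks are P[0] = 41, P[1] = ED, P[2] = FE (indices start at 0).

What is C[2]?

C[2] = 90

ECB encryption: C_i = E(K, P_i).
C[2]: E(K, FE) = 90.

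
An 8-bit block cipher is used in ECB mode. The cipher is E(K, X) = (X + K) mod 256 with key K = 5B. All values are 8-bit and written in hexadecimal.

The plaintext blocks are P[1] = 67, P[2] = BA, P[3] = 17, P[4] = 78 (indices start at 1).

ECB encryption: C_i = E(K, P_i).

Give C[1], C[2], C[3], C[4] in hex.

C[1]: E(K, 67) = C2.
C[2]: E(K, BA) = 15.
C[3]: E(K, 17) = 72.
C[4]: E(K, 78) = D3.

C[1] = C2, C[2] = 15, C[3] = 72, C[4] = D3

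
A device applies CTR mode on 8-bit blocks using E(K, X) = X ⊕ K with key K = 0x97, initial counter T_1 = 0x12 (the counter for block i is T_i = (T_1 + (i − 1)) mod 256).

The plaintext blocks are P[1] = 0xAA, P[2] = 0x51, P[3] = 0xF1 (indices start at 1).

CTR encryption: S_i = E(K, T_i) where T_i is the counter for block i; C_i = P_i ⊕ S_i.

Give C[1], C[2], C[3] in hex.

C[1] = 0x2F, C[2] = 0xD5, C[3] = 0x72

C[1]: T = 0x12, S = E(K, T) = 0x85; 0xAA ⊕ 0x85 = 0x2F.
C[2]: T = 0x13, S = E(K, T) = 0x84; 0x51 ⊕ 0x84 = 0xD5.
C[3]: T = 0x14, S = E(K, T) = 0x83; 0xF1 ⊕ 0x83 = 0x72.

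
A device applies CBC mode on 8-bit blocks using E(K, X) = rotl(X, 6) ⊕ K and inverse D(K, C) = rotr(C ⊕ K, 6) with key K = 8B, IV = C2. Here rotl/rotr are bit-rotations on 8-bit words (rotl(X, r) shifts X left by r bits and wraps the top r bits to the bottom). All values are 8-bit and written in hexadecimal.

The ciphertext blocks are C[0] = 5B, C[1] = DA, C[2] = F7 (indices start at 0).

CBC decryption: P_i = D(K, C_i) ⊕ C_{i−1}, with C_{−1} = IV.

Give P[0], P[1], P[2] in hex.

P[0] = 81, P[1] = 1E, P[2] = 2B

P[0]: D(K, 5B) = 43; 43 ⊕ C2 = 81.
P[1]: D(K, DA) = 45; 45 ⊕ 5B = 1E.
P[2]: D(K, F7) = F1; F1 ⊕ DA = 2B.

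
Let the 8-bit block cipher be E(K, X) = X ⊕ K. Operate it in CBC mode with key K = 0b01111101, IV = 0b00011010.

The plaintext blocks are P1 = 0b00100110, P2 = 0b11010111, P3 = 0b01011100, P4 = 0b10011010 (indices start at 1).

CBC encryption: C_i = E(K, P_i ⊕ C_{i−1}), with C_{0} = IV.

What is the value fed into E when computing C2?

0b10010110

C1: P1 ⊕ 0b00011010 = 0b00111100; E(K, 0b00111100) = 0b01000001.
C2: P2 ⊕ 0b01000001 = 0b10010110; E(K, 0b10010110) = 0b11101011.
So the input to E for block 2 is 0b10010110.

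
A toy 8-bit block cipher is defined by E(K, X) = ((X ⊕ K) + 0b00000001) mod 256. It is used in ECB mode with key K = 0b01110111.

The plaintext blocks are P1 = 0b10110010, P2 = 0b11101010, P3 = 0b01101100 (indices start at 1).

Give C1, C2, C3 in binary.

C1 = 0b11000110, C2 = 0b10011110, C3 = 0b00011100

ECB encryption: C_i = E(K, P_i).
C1: E(K, 0b10110010) = 0b11000110.
C2: E(K, 0b11101010) = 0b10011110.
C3: E(K, 0b01101100) = 0b00011100.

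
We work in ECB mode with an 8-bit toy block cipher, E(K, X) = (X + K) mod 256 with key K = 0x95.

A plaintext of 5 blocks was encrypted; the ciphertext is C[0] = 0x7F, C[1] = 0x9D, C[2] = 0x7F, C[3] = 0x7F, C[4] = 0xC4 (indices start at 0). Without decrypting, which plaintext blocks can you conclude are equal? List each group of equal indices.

ECB encrypts each block independently with the same key, so equal ciphertext blocks imply equal plaintext blocks.
C[0] = C[2] = C[3] = 0x7F, so P[0] = P[2] = P[3].

P[0] = P[2] = P[3]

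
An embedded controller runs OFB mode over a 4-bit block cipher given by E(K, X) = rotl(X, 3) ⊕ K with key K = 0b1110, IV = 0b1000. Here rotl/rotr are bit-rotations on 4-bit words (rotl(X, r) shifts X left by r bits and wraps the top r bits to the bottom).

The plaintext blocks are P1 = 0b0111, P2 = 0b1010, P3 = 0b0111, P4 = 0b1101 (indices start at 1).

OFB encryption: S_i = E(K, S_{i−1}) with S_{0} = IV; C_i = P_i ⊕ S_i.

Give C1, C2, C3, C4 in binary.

C1 = 0b1101, C2 = 0b0001, C3 = 0b0100, C4 = 0b1010

C1: S = E(K, 0b1000) = 0b1010; 0b0111 ⊕ 0b1010 = 0b1101.
C2: S = E(K, 0b1010) = 0b1011; 0b1010 ⊕ 0b1011 = 0b0001.
C3: S = E(K, 0b1011) = 0b0011; 0b0111 ⊕ 0b0011 = 0b0100.
C4: S = E(K, 0b0011) = 0b0111; 0b1101 ⊕ 0b0111 = 0b1010.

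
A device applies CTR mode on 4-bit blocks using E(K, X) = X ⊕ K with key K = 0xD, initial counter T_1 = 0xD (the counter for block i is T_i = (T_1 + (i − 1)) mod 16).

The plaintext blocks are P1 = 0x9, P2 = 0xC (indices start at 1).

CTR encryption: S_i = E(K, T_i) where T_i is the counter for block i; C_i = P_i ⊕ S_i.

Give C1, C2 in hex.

C1 = 0x9, C2 = 0xF

C1: T = 0xD, S = E(K, T) = 0x0; 0x9 ⊕ 0x0 = 0x9.
C2: T = 0xE, S = E(K, T) = 0x3; 0xC ⊕ 0x3 = 0xF.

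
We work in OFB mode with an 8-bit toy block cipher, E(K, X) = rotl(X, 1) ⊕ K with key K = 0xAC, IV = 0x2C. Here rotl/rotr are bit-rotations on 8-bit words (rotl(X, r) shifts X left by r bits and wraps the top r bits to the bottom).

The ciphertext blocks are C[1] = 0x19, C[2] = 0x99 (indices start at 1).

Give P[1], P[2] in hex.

OFB decryption: S_i = E(K, S_{i−1}) with S_{0} = IV; P_i = C_i ⊕ S_i.
P[1]: S = E(K, 0x2C) = 0xF4; 0x19 ⊕ 0xF4 = 0xED.
P[2]: S = E(K, 0xF4) = 0x45; 0x99 ⊕ 0x45 = 0xDC.

P[1] = 0xED, P[2] = 0xDC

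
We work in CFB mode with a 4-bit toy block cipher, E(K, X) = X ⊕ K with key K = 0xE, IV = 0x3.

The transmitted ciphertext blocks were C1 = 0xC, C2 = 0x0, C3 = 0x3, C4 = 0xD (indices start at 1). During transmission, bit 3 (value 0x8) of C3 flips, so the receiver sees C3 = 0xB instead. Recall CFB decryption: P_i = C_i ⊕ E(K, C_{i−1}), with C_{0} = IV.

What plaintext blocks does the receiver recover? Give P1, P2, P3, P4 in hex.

P1 = 0x1, P2 = 0x2, P3 = 0x5, P4 = 0x8

Only C3 changed, to 0xB. In CFB, a change in C_i flips the same bit in P_i and garbles P_{i+1}. Decrypting the received ciphertext:
P1: E(K, 0x3) = 0xD; 0xC ⊕ 0xD = 0x1.
P2: E(K, 0xC) = 0x2; 0x0 ⊕ 0x2 = 0x2.
P3: E(K, 0x0) = 0xE; 0xB ⊕ 0xE = 0x5.
P4: E(K, 0xB) = 0x5; 0xD ⊕ 0x5 = 0x8.
Blocks that differ from the original plaintext: P3, P4.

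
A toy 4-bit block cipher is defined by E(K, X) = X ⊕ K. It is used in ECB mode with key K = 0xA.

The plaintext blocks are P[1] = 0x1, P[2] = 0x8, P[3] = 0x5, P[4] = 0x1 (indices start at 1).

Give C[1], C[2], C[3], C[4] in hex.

C[1] = 0xB, C[2] = 0x2, C[3] = 0xF, C[4] = 0xB

ECB encryption: C_i = E(K, P_i).
C[1]: E(K, 0x1) = 0xB.
C[2]: E(K, 0x8) = 0x2.
C[3]: E(K, 0x5) = 0xF.
C[4]: E(K, 0x1) = 0xB.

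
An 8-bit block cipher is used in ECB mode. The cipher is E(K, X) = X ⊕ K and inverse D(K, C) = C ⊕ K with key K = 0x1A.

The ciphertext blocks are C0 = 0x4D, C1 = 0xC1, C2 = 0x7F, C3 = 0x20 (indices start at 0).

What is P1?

P1 = 0xDB

ECB decryption: P_i = D(K, C_i).
P1: D(K, 0xC1) = 0xDB.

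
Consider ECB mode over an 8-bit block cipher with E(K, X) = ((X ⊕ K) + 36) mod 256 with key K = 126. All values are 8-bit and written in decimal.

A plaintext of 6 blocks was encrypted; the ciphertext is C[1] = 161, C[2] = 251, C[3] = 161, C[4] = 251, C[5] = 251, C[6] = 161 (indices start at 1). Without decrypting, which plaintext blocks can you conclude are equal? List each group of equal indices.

P[1] = P[3] = P[6]; P[2] = P[4] = P[5]

ECB encrypts each block independently with the same key, so equal ciphertext blocks imply equal plaintext blocks.
C[1] = C[3] = C[6] = 161, so P[1] = P[3] = P[6].
C[2] = C[4] = C[5] = 251, so P[2] = P[4] = P[5].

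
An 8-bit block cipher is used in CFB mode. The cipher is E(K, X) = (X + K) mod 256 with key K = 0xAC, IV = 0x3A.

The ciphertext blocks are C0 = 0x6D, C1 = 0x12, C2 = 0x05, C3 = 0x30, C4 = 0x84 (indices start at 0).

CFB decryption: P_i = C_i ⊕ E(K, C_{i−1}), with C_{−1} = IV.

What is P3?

P3 = 0x81

P3: E(K, 0x05) = 0xB1; 0x30 ⊕ 0xB1 = 0x81.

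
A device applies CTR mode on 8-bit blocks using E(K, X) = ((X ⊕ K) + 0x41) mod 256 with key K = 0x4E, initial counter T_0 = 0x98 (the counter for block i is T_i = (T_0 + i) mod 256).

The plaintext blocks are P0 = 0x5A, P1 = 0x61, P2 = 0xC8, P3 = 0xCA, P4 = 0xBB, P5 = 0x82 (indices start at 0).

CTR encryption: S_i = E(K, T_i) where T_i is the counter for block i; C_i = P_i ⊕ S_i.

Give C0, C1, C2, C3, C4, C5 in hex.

C0: T = 0x98, S = E(K, T) = 0x17; 0x5A ⊕ 0x17 = 0x4D.
C1: T = 0x99, S = E(K, T) = 0x18; 0x61 ⊕ 0x18 = 0x79.
C2: T = 0x9A, S = E(K, T) = 0x15; 0xC8 ⊕ 0x15 = 0xDD.
C3: T = 0x9B, S = E(K, T) = 0x16; 0xCA ⊕ 0x16 = 0xDC.
C4: T = 0x9C, S = E(K, T) = 0x13; 0xBB ⊕ 0x13 = 0xA8.
C5: T = 0x9D, S = E(K, T) = 0x14; 0x82 ⊕ 0x14 = 0x96.

C0 = 0x4D, C1 = 0x79, C2 = 0xDD, C3 = 0xDC, C4 = 0xA8, C5 = 0x96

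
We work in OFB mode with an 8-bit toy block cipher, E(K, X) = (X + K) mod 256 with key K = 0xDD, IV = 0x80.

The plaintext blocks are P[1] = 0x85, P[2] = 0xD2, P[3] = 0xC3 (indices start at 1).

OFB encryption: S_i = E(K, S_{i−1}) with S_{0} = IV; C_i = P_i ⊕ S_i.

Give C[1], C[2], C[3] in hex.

C[1]: S = E(K, 0x80) = 0x5D; 0x85 ⊕ 0x5D = 0xD8.
C[2]: S = E(K, 0x5D) = 0x3A; 0xD2 ⊕ 0x3A = 0xE8.
C[3]: S = E(K, 0x3A) = 0x17; 0xC3 ⊕ 0x17 = 0xD4.

C[1] = 0xD8, C[2] = 0xE8, C[3] = 0xD4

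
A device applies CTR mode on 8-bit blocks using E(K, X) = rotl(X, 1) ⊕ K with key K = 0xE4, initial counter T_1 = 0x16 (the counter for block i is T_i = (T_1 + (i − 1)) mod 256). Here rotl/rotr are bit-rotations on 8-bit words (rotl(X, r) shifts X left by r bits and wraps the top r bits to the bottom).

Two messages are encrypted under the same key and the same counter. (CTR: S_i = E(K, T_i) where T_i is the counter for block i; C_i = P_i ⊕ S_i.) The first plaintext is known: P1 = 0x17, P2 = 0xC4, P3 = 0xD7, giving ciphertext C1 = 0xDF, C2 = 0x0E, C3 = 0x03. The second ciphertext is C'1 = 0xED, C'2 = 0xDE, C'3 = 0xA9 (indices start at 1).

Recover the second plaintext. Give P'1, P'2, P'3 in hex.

In CTR with a reused counter, both messages share the same keystream S_i, so C_i ⊕ C'_i = P_i ⊕ P'_i and thus P'_i = P_i ⊕ C_i ⊕ C'_i.
P'1: 0x17 ⊕ 0xDF ⊕ 0xED = 0x25.
P'2: 0xC4 ⊕ 0x0E ⊕ 0xDE = 0x14.
P'3: 0xD7 ⊕ 0x03 ⊕ 0xA9 = 0x7D.

P'1 = 0x25, P'2 = 0x14, P'3 = 0x7D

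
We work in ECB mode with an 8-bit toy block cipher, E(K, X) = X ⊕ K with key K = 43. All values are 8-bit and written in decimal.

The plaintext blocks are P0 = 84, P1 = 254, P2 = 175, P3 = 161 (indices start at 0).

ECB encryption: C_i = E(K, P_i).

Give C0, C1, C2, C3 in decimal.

C0: E(K, 84) = 127.
C1: E(K, 254) = 213.
C2: E(K, 175) = 132.
C3: E(K, 161) = 138.

C0 = 127, C1 = 213, C2 = 132, C3 = 138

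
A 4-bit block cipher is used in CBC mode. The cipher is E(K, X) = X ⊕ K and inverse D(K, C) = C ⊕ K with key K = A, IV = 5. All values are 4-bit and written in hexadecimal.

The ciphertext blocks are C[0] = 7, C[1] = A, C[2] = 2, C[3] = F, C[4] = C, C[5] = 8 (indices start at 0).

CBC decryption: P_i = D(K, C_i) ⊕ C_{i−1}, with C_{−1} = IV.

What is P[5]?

P[5] = E

P[5]: D(K, 8) = 2; 2 ⊕ C = E.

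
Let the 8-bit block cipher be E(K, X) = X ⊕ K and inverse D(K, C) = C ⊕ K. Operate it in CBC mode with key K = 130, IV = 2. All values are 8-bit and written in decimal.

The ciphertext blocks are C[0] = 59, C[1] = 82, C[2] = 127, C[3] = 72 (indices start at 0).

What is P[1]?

CBC decryption: P_i = D(K, C_i) ⊕ C_{i−1}, with C_{−1} = IV.
P[1]: D(K, 82) = 208; 208 ⊕ 59 = 235.

P[1] = 235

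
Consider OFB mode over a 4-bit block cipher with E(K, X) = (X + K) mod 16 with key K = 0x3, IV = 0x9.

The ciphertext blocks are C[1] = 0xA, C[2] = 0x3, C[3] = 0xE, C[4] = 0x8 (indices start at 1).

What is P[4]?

P[4] = 0xD

OFB decryption: S_i = E(K, S_{i−1}) with S_{0} = IV; P_i = C_i ⊕ S_i.
P[1]: S = E(K, 0x9) = 0xC; 0xA ⊕ 0xC = 0x6.
P[2]: S = E(K, 0xC) = 0xF; 0x3 ⊕ 0xF = 0xC.
P[3]: S = E(K, 0xF) = 0x2; 0xE ⊕ 0x2 = 0xC.
P[4]: S = E(K, 0x2) = 0x5; 0x8 ⊕ 0x5 = 0xD.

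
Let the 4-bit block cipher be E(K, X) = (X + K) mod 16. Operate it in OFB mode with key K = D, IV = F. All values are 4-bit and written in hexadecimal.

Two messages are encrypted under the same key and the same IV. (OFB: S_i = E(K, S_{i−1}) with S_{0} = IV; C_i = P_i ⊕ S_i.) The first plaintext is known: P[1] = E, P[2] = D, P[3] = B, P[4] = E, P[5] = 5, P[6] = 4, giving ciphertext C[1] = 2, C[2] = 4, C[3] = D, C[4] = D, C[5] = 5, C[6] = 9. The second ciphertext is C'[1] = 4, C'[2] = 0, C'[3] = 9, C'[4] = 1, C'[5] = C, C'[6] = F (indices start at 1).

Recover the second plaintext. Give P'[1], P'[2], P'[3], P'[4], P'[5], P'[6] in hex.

P'[1] = 8, P'[2] = 9, P'[3] = F, P'[4] = 2, P'[5] = C, P'[6] = 2

In OFB with a reused IV, both messages share the same keystream S_i, so C_i ⊕ C'_i = P_i ⊕ P'_i and thus P'_i = P_i ⊕ C_i ⊕ C'_i.
P'[1]: E ⊕ 2 ⊕ 4 = 8.
P'[2]: D ⊕ 4 ⊕ 0 = 9.
P'[3]: B ⊕ D ⊕ 9 = F.
P'[4]: E ⊕ D ⊕ 1 = 2.
P'[5]: 5 ⊕ 5 ⊕ C = C.
P'[6]: 4 ⊕ 9 ⊕ F = 2.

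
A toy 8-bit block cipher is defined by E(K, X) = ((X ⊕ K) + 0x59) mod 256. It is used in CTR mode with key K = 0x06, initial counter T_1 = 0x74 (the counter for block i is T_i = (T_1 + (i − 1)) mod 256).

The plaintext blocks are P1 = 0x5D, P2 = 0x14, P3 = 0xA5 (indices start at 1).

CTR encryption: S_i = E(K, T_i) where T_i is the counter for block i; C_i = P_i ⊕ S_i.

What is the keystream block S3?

C1: T = 0x74, S = E(K, T) = 0xCB; 0x5D ⊕ 0xCB = 0x96.
C2: T = 0x75, S = E(K, T) = 0xCC; 0x14 ⊕ 0xCC = 0xD8.
C3: T = 0x76, S = E(K, T) = 0xC9; 0xA5 ⊕ 0xC9 = 0x6C.
So S3 = 0xC9.

0xC9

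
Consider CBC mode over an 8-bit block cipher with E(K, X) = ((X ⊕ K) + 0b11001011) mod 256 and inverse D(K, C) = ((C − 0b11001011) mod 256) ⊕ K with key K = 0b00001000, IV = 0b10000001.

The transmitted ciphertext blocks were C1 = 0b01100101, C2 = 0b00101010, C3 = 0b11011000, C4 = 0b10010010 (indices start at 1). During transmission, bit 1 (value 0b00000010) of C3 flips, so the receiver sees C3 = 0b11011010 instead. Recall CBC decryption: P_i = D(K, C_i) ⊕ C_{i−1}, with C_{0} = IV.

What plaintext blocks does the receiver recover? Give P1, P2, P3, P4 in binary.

Only C3 changed, to 0b11011010. In CBC, a change in C_i garbles P_i and flips the same bit in P_{i+1}. Decrypting the received ciphertext:
P1: D(K, 0b01100101) = 0b10010010; 0b10010010 ⊕ 0b10000001 = 0b00010011.
P2: D(K, 0b00101010) = 0b01010111; 0b01010111 ⊕ 0b01100101 = 0b00110010.
P3: D(K, 0b11011010) = 0b00000111; 0b00000111 ⊕ 0b00101010 = 0b00101101.
P4: D(K, 0b10010010) = 0b11001111; 0b11001111 ⊕ 0b11011010 = 0b00010101.
Blocks that differ from the original plaintext: P3, P4.

P1 = 0b00010011, P2 = 0b00110010, P3 = 0b00101101, P4 = 0b00010101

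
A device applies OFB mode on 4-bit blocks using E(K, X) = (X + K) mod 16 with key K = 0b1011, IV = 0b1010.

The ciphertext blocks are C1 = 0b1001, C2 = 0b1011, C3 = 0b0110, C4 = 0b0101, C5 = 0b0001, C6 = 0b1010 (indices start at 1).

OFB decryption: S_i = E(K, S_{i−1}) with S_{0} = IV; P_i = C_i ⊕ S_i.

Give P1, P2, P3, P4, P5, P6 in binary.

P1: S = E(K, 0b1010) = 0b0101; 0b1001 ⊕ 0b0101 = 0b1100.
P2: S = E(K, 0b0101) = 0b0000; 0b1011 ⊕ 0b0000 = 0b1011.
P3: S = E(K, 0b0000) = 0b1011; 0b0110 ⊕ 0b1011 = 0b1101.
P4: S = E(K, 0b1011) = 0b0110; 0b0101 ⊕ 0b0110 = 0b0011.
P5: S = E(K, 0b0110) = 0b0001; 0b0001 ⊕ 0b0001 = 0b0000.
P6: S = E(K, 0b0001) = 0b1100; 0b1010 ⊕ 0b1100 = 0b0110.

P1 = 0b1100, P2 = 0b1011, P3 = 0b1101, P4 = 0b0011, P5 = 0b0000, P6 = 0b0110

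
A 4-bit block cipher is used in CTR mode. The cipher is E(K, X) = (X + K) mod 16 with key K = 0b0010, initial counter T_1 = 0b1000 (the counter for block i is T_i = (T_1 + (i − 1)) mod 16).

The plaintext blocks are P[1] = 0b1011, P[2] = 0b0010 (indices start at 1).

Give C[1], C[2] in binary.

C[1] = 0b0001, C[2] = 0b1001

CTR encryption: S_i = E(K, T_i) where T_i is the counter for block i; C_i = P_i ⊕ S_i.
C[1]: T = 0b1000, S = E(K, T) = 0b1010; 0b1011 ⊕ 0b1010 = 0b0001.
C[2]: T = 0b1001, S = E(K, T) = 0b1011; 0b0010 ⊕ 0b1011 = 0b1001.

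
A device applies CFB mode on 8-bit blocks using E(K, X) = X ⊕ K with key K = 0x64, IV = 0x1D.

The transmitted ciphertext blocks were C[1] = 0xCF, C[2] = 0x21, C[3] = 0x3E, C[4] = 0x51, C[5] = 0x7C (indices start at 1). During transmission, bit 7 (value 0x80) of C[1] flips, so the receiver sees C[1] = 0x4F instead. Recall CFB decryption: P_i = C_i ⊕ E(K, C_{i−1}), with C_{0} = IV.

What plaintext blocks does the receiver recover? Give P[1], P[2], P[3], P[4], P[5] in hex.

P[1] = 0x36, P[2] = 0x0A, P[3] = 0x7B, P[4] = 0x0B, P[5] = 0x49

Only C[1] changed, to 0x4F. In CFB, a change in C_i flips the same bit in P_i and garbles P_{i+1}. Decrypting the received ciphertext:
P[1]: E(K, 0x1D) = 0x79; 0x4F ⊕ 0x79 = 0x36.
P[2]: E(K, 0x4F) = 0x2B; 0x21 ⊕ 0x2B = 0x0A.
P[3]: E(K, 0x21) = 0x45; 0x3E ⊕ 0x45 = 0x7B.
P[4]: E(K, 0x3E) = 0x5A; 0x51 ⊕ 0x5A = 0x0B.
P[5]: E(K, 0x51) = 0x35; 0x7C ⊕ 0x35 = 0x49.
Blocks that differ from the original plaintext: P[1], P[2].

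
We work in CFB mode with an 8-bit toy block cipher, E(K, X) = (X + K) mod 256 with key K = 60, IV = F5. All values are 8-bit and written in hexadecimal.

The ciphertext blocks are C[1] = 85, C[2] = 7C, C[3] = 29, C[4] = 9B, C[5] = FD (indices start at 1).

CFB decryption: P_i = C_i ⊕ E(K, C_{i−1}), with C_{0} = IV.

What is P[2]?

P[2]: E(K, 85) = E5; 7C ⊕ E5 = 99.

P[2] = 99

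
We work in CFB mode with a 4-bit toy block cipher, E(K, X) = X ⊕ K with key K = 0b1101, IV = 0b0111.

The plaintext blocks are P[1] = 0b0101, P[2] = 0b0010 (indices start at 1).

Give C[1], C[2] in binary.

C[1] = 0b1111, C[2] = 0b0000

CFB encryption: C_i = P_i ⊕ E(K, C_{i−1}), with C_{0} = IV.
C[1]: E(K, 0b0111) = 0b1010; 0b0101 ⊕ 0b1010 = 0b1111.
C[2]: E(K, 0b1111) = 0b0010; 0b0010 ⊕ 0b0010 = 0b0000.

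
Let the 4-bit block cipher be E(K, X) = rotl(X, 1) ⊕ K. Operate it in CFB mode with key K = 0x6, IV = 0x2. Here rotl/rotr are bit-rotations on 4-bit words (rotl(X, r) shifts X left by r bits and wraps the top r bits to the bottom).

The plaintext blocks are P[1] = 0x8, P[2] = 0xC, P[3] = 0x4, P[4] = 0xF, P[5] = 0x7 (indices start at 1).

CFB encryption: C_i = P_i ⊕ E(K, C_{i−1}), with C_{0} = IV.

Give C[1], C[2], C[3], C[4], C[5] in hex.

C[1]: E(K, 0x2) = 0x2; 0x8 ⊕ 0x2 = 0xA.
C[2]: E(K, 0xA) = 0x3; 0xC ⊕ 0x3 = 0xF.
C[3]: E(K, 0xF) = 0x9; 0x4 ⊕ 0x9 = 0xD.
C[4]: E(K, 0xD) = 0xD; 0xF ⊕ 0xD = 0x2.
C[5]: E(K, 0x2) = 0x2; 0x7 ⊕ 0x2 = 0x5.

C[1] = 0xA, C[2] = 0xF, C[3] = 0xD, C[4] = 0x2, C[5] = 0x5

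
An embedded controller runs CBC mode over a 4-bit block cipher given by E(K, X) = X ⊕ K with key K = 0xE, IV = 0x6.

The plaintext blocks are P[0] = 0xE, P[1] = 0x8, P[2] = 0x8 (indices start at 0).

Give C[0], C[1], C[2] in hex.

C[0] = 0x6, C[1] = 0x0, C[2] = 0x6

CBC encryption: C_i = E(K, P_i ⊕ C_{i−1}), with C_{−1} = IV.
C[0]: P[0] ⊕ 0x6 = 0x8; E(K, 0x8) = 0x6.
C[1]: P[1] ⊕ 0x6 = 0xE; E(K, 0xE) = 0x0.
C[2]: P[2] ⊕ 0x0 = 0x8; E(K, 0x8) = 0x6.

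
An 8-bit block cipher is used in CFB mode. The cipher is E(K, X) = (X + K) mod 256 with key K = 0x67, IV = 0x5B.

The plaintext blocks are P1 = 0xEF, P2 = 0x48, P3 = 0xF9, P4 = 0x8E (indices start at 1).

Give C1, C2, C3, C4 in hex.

CFB encryption: C_i = P_i ⊕ E(K, C_{i−1}), with C_{0} = IV.
C1: E(K, 0x5B) = 0xC2; 0xEF ⊕ 0xC2 = 0x2D.
C2: E(K, 0x2D) = 0x94; 0x48 ⊕ 0x94 = 0xDC.
C3: E(K, 0xDC) = 0x43; 0xF9 ⊕ 0x43 = 0xBA.
C4: E(K, 0xBA) = 0x21; 0x8E ⊕ 0x21 = 0xAF.

C1 = 0x2D, C2 = 0xDC, C3 = 0xBA, C4 = 0xAF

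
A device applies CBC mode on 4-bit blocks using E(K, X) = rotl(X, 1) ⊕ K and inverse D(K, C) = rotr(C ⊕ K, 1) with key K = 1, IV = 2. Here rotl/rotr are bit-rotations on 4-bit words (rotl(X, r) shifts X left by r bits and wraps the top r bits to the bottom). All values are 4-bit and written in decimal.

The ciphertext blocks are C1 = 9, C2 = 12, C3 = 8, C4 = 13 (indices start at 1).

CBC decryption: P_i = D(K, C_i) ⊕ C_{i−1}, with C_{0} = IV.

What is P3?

P3: D(K, 8) = 12; 12 ⊕ 12 = 0.

P3 = 0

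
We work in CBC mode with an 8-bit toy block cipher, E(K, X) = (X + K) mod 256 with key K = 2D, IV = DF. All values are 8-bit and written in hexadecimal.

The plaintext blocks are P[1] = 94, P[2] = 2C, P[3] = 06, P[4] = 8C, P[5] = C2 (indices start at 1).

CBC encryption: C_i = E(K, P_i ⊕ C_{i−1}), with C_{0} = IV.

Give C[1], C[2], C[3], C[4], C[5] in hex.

C[1]: P[1] ⊕ DF = 4B; E(K, 4B) = 78.
C[2]: P[2] ⊕ 78 = 54; E(K, 54) = 81.
C[3]: P[3] ⊕ 81 = 87; E(K, 87) = B4.
C[4]: P[4] ⊕ B4 = 38; E(K, 38) = 65.
C[5]: P[5] ⊕ 65 = A7; E(K, A7) = D4.

C[1] = 78, C[2] = 81, C[3] = B4, C[4] = 65, C[5] = D4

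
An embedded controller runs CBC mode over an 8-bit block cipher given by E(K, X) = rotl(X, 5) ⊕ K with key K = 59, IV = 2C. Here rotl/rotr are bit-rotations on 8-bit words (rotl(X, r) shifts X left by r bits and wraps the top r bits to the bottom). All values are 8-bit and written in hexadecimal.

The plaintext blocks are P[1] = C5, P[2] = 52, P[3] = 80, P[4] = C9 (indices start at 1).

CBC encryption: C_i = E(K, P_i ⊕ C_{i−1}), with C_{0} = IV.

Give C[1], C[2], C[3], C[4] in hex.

C[1] = 64, C[2] = 9F, C[3] = BA, C[4] = 37

C[1]: P[1] ⊕ 2C = E9; E(K, E9) = 64.
C[2]: P[2] ⊕ 64 = 36; E(K, 36) = 9F.
C[3]: P[3] ⊕ 9F = 1F; E(K, 1F) = BA.
C[4]: P[4] ⊕ BA = 73; E(K, 73) = 37.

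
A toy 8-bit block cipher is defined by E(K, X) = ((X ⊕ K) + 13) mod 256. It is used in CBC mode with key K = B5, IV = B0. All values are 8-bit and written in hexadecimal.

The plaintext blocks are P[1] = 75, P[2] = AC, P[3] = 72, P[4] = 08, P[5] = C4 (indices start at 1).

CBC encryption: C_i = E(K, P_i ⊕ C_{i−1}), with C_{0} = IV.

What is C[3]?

C[1]: P[1] ⊕ B0 = C5; E(K, C5) = 83.
C[2]: P[2] ⊕ 83 = 2F; E(K, 2F) = AD.
C[3]: P[3] ⊕ AD = DF; E(K, DF) = 7D.

C[3] = 7D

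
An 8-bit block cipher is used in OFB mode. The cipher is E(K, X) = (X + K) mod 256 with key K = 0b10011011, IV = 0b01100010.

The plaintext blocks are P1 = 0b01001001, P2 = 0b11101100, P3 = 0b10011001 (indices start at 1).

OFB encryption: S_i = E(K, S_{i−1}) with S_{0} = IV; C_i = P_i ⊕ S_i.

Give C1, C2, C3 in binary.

C1: S = E(K, 0b01100010) = 0b11111101; 0b01001001 ⊕ 0b11111101 = 0b10110100.
C2: S = E(K, 0b11111101) = 0b10011000; 0b11101100 ⊕ 0b10011000 = 0b01110100.
C3: S = E(K, 0b10011000) = 0b00110011; 0b10011001 ⊕ 0b00110011 = 0b10101010.

C1 = 0b10110100, C2 = 0b01110100, C3 = 0b10101010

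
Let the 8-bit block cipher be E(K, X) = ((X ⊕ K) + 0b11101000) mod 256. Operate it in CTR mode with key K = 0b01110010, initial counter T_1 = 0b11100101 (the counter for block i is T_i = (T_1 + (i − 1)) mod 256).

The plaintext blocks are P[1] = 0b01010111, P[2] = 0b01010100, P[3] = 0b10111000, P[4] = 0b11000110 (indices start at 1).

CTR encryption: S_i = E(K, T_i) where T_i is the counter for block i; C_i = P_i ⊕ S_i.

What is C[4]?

C[4] = 0b01000100

C[1]: T = 0b11100101, S = E(K, T) = 0b01111111; 0b01010111 ⊕ 0b01111111 = 0b00101000.
C[2]: T = 0b11100110, S = E(K, T) = 0b01111100; 0b01010100 ⊕ 0b01111100 = 0b00101000.
C[3]: T = 0b11100111, S = E(K, T) = 0b01111101; 0b10111000 ⊕ 0b01111101 = 0b11000101.
C[4]: T = 0b11101000, S = E(K, T) = 0b10000010; 0b11000110 ⊕ 0b10000010 = 0b01000100.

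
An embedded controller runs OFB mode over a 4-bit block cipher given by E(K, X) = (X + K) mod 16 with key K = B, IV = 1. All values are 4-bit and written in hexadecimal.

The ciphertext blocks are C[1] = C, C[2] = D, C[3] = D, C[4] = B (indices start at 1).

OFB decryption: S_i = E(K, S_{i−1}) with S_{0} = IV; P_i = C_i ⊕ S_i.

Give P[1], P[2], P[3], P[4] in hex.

P[1] = 0, P[2] = A, P[3] = F, P[4] = 6

P[1]: S = E(K, 1) = C; C ⊕ C = 0.
P[2]: S = E(K, C) = 7; D ⊕ 7 = A.
P[3]: S = E(K, 7) = 2; D ⊕ 2 = F.
P[4]: S = E(K, 2) = D; B ⊕ D = 6.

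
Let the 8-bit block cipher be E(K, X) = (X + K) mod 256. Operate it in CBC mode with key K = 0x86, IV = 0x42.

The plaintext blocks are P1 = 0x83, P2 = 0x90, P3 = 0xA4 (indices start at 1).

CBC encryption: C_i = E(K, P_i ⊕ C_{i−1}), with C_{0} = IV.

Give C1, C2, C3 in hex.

C1 = 0x47, C2 = 0x5D, C3 = 0x7F

C1: P1 ⊕ 0x42 = 0xC1; E(K, 0xC1) = 0x47.
C2: P2 ⊕ 0x47 = 0xD7; E(K, 0xD7) = 0x5D.
C3: P3 ⊕ 0x5D = 0xF9; E(K, 0xF9) = 0x7F.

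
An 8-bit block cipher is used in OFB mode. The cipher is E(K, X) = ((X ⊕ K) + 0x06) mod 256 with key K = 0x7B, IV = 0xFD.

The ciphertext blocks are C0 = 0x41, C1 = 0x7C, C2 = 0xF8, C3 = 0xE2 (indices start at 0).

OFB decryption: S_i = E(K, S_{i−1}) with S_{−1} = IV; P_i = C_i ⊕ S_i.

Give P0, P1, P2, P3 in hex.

P0 = 0xCD, P1 = 0x81, P2 = 0x74, P3 = 0x1F

P0: S = E(K, 0xFD) = 0x8C; 0x41 ⊕ 0x8C = 0xCD.
P1: S = E(K, 0x8C) = 0xFD; 0x7C ⊕ 0xFD = 0x81.
P2: S = E(K, 0xFD) = 0x8C; 0xF8 ⊕ 0x8C = 0x74.
P3: S = E(K, 0x8C) = 0xFD; 0xE2 ⊕ 0xFD = 0x1F.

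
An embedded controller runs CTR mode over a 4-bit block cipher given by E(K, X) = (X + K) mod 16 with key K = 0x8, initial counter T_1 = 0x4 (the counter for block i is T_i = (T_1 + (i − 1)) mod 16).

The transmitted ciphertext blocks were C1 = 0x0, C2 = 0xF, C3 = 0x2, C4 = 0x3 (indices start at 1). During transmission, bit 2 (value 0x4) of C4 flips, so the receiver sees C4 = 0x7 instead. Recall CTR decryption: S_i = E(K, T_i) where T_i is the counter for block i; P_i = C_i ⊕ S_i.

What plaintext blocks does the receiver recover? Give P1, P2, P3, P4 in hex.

Only C4 changed, to 0x7. In CTR, a change in C_i flips the same bit in P_i only; the keystream is unaffected. Decrypting the received ciphertext:
P1: T = 0x4, S = E(K, T) = 0xC; 0x0 ⊕ 0xC = 0xC.
P2: T = 0x5, S = E(K, T) = 0xD; 0xF ⊕ 0xD = 0x2.
P3: T = 0x6, S = E(K, T) = 0xE; 0x2 ⊕ 0xE = 0xC.
P4: T = 0x7, S = E(K, T) = 0xF; 0x7 ⊕ 0xF = 0x8.
Blocks that differ from the original plaintext: P4.

P1 = 0xC, P2 = 0x2, P3 = 0xC, P4 = 0x8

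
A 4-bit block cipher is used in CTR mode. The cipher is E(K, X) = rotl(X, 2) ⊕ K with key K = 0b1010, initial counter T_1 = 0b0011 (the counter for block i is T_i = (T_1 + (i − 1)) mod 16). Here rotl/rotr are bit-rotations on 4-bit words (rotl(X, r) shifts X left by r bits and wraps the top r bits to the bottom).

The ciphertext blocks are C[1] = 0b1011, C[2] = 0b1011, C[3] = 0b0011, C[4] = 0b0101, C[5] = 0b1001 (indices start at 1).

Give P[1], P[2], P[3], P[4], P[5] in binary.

P[1] = 0b1101, P[2] = 0b0000, P[3] = 0b1100, P[4] = 0b0110, P[5] = 0b1110

CTR decryption: S_i = E(K, T_i) where T_i is the counter for block i; P_i = C_i ⊕ S_i.
P[1]: T = 0b0011, S = E(K, T) = 0b0110; 0b1011 ⊕ 0b0110 = 0b1101.
P[2]: T = 0b0100, S = E(K, T) = 0b1011; 0b1011 ⊕ 0b1011 = 0b0000.
P[3]: T = 0b0101, S = E(K, T) = 0b1111; 0b0011 ⊕ 0b1111 = 0b1100.
P[4]: T = 0b0110, S = E(K, T) = 0b0011; 0b0101 ⊕ 0b0011 = 0b0110.
P[5]: T = 0b0111, S = E(K, T) = 0b0111; 0b1001 ⊕ 0b0111 = 0b1110.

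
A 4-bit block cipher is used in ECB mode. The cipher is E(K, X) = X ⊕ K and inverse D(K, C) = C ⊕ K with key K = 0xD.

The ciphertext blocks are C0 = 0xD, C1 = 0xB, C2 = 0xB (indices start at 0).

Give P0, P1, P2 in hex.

P0 = 0x0, P1 = 0x6, P2 = 0x6

ECB decryption: P_i = D(K, C_i).
P0: D(K, 0xD) = 0x0.
P1: D(K, 0xB) = 0x6.
P2: D(K, 0xB) = 0x6.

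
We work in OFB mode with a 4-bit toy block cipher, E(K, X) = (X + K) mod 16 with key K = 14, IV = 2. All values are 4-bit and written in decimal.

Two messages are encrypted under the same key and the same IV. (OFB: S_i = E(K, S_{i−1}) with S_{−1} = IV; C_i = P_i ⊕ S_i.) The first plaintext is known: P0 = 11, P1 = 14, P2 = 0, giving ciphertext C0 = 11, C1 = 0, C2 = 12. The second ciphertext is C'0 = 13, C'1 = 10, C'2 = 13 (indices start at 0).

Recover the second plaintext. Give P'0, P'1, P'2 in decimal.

In OFB with a reused IV, both messages share the same keystream S_i, so C_i ⊕ C'_i = P_i ⊕ P'_i and thus P'_i = P_i ⊕ C_i ⊕ C'_i.
P'0: 11 ⊕ 11 ⊕ 13 = 13.
P'1: 14 ⊕ 0 ⊕ 10 = 4.
P'2: 0 ⊕ 12 ⊕ 13 = 1.

P'0 = 13, P'1 = 4, P'2 = 1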